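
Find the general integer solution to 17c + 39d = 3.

Step 1: Compute gcd(17, 39) = 1.
Since 1 divides 3, solutions exist.

Step 2: Find a particular solution using extended Euclidean algorithm.
We get c₀ = -48, d₀ = 21.
Check: 17*-48 + 39*21 = 3 = 3 ✓

Step 3: Write the general solution.
c = -48 + (39/1)t = -48 + 39t
d = 21 - (17/1)t = 21 - 17t
for any integer t.

c = -48 + 39t, d = 21 - 17t for integer t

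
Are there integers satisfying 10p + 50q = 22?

Step 1: Compute gcd(10, 50).
gcd(10, 50) = 10

Step 2: Check divisibility.
Does 10 divide 22? 22 = 10 x 2 + 2, so no.

By the theorem on linear Diophantine equations, 10p + 50q = 22 has integer solutions if and only if gcd(10, 50) divides 22. Since 10 does not divide 22, no solutions exist.

No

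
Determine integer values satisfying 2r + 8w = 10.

Step 1: Check solvability.
gcd(2, 8) = 2
Since 2 divides 10, solutions exist.

Step 2: Apply extended Euclidean algorithm to find gcd.
We find integers such that 2*x0 + 8*y0 = 2

Step 3: Scale the particular solution.
Multiply by 10/2 = 5:
r = 5, w = 0

Step 4: Verify.
2*(5) + 8*(0) = 10 = 10 ✓

r = 5, w = 0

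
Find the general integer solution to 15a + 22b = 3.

Step 1: Compute gcd(15, 22) = 1.
Since 1 divides 3, solutions exist.

Step 2: Find a particular solution using extended Euclidean algorithm.
We get a₀ = 9, b₀ = -6.
Check: 15*9 + 22*-6 = 3 = 3 ✓

Step 3: Write the general solution.
a = 9 + (22/1)t = 9 + 22t
b = -6 - (15/1)t = -6 - 15t
for any integer t.

a = 9 + 22t, b = -6 - 15t for integer t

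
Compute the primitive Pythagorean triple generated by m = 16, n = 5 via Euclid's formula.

a = m² - n² = 16² - 5² = 256 - 25 = 231
b = 2mn = 2·16·5 = 160
c = m² + n² = 256 + 25 = 281
Verify: 231² + 160² = 53361 + 25600 = 78961 = 281² ✓

(231, 160, 281)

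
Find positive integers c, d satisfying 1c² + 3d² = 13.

Try small values of c and check whether (13 - 1c²)/3 is a perfect square.
c = 1: 1·1² = 1, so 3d² = 13 - 1 = 12, giving d² = 4, d = 2.
Check: 1·1² + 3·2² = 1 + 12 = 13 ✓

c = 1, d = 2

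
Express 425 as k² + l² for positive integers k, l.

We need to find integers k, l > 0 such that k² + l² = 425.
Trying k = 5: l² = 425 - 5² = 425 - 25 = 400
l = 20
Check: 5² + 20² = 25 + 400 = 425 ✓

425 = 5² + 20²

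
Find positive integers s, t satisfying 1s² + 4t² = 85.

Try small values of s and check whether (85 - 1s²)/4 is a perfect square.
s = 9: 1·9² = 81, so 4t² = 85 - 81 = 4, giving t² = 1, t = 1.
Check: 1·9² + 4·1² = 81 + 4 = 85 ✓

s = 9, t = 1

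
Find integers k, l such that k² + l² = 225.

We need to find integers k, l > 0 such that k² + l² = 225.
Trying k = 9: l² = 225 - 9² = 225 - 81 = 144
l = 12
Check: 9² + 12² = 81 + 144 = 225 ✓

225 = 9² + 12²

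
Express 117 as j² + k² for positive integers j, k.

We need to find integers j, k > 0 such that j² + k² = 117.
Trying j = 6: k² = 117 - 6² = 117 - 36 = 81
k = 9
Check: 6² + 9² = 36 + 81 = 117 ✓

117 = 6² + 9²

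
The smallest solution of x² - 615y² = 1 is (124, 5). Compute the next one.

Solutions to x² - Dy² = 1 are generated by powers of (x₀ + y₀√D).
The next solution satisfies x₁ + y₁√615 = (x₀ + y₀√615)², giving:
x₁ = x₀² + 615y₀² = 124² + 615·5² = 15376 + 15375 = 30751
y₁ = 2x₀y₀ = 2·124·5 = 1240

Verify: 30751² - 615·1240² = 945624001 - 945624000 = 1 ✓

x = 30751, y = 1240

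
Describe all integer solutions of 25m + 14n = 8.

Step 1: Compute gcd(25, 14) = 1.
Since 1 divides 8, solutions exist.

Step 2: Find a particular solution using extended Euclidean algorithm.
We get m₀ = -40, n₀ = 72.
Check: 25*-40 + 14*72 = 8 = 8 ✓

Step 3: Write the general solution.
m = -40 + (14/1)t = -40 + 14t
n = 72 - (25/1)t = 72 - 25t
for any integer t.

m = -40 + 14t, n = 72 - 25t for integer t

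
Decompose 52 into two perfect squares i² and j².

We need to find integers i, j > 0 such that i² + j² = 52.
Trying i = 4: j² = 52 - 4² = 52 - 16 = 36
j = 6
Check: 4² + 6² = 16 + 36 = 52 ✓

52 = 4² + 6²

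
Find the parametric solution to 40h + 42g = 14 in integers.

Step 1: Compute gcd(40, 42) = 2.
Since 2 divides 14, solutions exist.

Step 2: Find a particular solution using extended Euclidean algorithm.
We get h₀ = -7, g₀ = 7.
Check: 40*-7 + 42*7 = 14 = 14 ✓

Step 3: Write the general solution.
h = -7 + (42/2)t = -7 + 21t
g = 7 - (40/2)t = 7 - 20t
for any integer t.

h = -7 + 21t, g = 7 - 20t for integer t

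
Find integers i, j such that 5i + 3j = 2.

Step 1: Check solvability.
gcd(5, 3) = 1
Since 1 divides 2, solutions exist.

Step 2: Apply extended Euclidean algorithm to find gcd.
We find integers such that 5*x0 + 3*y0 = 1

Step 3: Scale the particular solution.
Multiply by 2/1 = 2:
i = -2, j = 4

Step 4: Verify.
5*(-2) + 3*(4) = 2 = 2 ✓

i = -2, j = 4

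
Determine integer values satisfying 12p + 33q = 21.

Step 1: Check solvability.
gcd(12, 33) = 3
Since 3 divides 21, solutions exist.

Step 2: Apply extended Euclidean algorithm to find gcd.
We find integers such that 12*x0 + 33*y0 = 3

Step 3: Scale the particular solution.
Multiply by 21/3 = 7:
p = 21, q = -7

Step 4: Verify.
12*(21) + 33*(-7) = 21 = 21 ✓

p = 21, q = -7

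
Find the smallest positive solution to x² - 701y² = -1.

We need x² = 701y² - 1. Try successive y:
y = 1: x² = 701·1² - 1 = 700, not a perfect square
y = 2: x² = 701·2² - 1 = 2803, not a perfect square
y = 3: x² = 701·3² - 1 = 6308, not a perfect square
...
y = 445: x² = 701·445² - 1 = 138815524 = 11782² ✓
Check: 11782² - 701·445² = 138815524 - 138815525 = -1 ✓

x = 11782, y = 445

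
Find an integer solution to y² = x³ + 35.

Try small integer x values and check whether x³ + 35 is a perfect square.
x = 1: x³ + 35 = 1³ + 35 = 1 + 35 = 36
Is 36 a perfect square? 6² = 36 ✓
So (x, y) = (1, -6) is a solution.

x = 1, y = -6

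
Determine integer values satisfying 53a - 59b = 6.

Step 1: Check solvability.
gcd(53, 59) = 1
Since 1 divides 6, solutions exist.

Step 2: Apply extended Euclidean algorithm to find gcd.
We find integers such that 53*x0 + 59*y0 = 1

Step 3: Scale the particular solution.
Multiply by 6/1 = 6:
a = -60, b = -54

Step 4: Verify.
53*(-60) - 59*(-54) = 6 = 6 ✓

a = -60, b = -54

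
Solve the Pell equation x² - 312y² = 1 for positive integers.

We seek the smallest positive integers (x, y) with x² - 312y² = 1, i.e., x² = 312y² + 1.
Try successive y values:
y = 1: x² = 312·1² + 1 = 313, not a perfect square
y = 2: x² = 312·2² + 1 = 1249, not a perfect square
y = 3: x² = 312·3² + 1 = 2809, x = 53 ✓

Verify: 53² - 312·3² = 2809 - 2808 = 1 ✓

x = 53, y = 3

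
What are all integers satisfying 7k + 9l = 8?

Step 1: Compute gcd(7, 9) = 1.
Since 1 divides 8, solutions exist.

Step 2: Find a particular solution using extended Euclidean algorithm.
We get k₀ = 32, l₀ = -24.
Check: 7*32 + 9*-24 = 8 = 8 ✓

Step 3: Write the general solution.
k = 32 + (9/1)t = 32 + 9t
l = -24 - (7/1)t = -24 - 7t
for any integer t.

k = 32 + 9t, l = -24 - 7t for integer t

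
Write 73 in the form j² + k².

We need to find integers j, k > 0 such that j² + k² = 73.
Trying j = 3: k² = 73 - 3² = 73 - 9 = 64
k = 8
Check: 3² + 8² = 9 + 64 = 73 ✓

73 = 3² + 8²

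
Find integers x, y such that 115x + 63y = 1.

Step 1: Check solvability.
gcd(115, 63) = 1
Since 1 divides 1, solutions exist.

Step 2: Apply extended Euclidean algorithm to find gcd.
We find integers such that 115*x0 + 63*y0 = 1

Step 3: Scale the particular solution.
Multiply by 1/1 = 1:
x = -23, y = 42

Step 4: Verify.
115*(-23) + 63*(42) = 1 = 1 ✓

x = -23, y = 42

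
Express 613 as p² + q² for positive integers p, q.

We need to find integers p, q > 0 such that p² + q² = 613.
Trying p = 17: q² = 613 - 17² = 613 - 289 = 324
q = 18
Check: 17² + 18² = 289 + 324 = 613 ✓

613 = 17² + 18²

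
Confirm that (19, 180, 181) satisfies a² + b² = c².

Compute a² + b² = 19² + 180² = 361 + 32400 = 32761
Compute c² = 181² = 32761
Since 32761 = 32761, confirmed.

Yes, it is a Pythagorean triple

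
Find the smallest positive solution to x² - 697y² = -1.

We need x² = 697y² - 1. Try successive y:
y = 1: x² = 697·1² - 1 = 696, not a perfect square
y = 2: x² = 697·2² - 1 = 2787, not a perfect square
y = 3: x² = 697·3² - 1 = 6272, not a perfect square
...
y = 5: x² = 697·5² - 1 = 17424 = 132² ✓
Check: 132² - 697·5² = 17424 - 17425 = -1 ✓

x = 132, y = 5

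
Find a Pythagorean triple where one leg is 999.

We need the other leg and hypotenuse such that 999² + x² = c².
Take x = 320, c = 1049: 999² + 320² = 998001 + 102400 = 1100401 = 1049² ✓
Triple: (999, 320, 1049)

(999, 320, 1049)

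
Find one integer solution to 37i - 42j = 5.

Step 1: Check solvability.
gcd(37, 42) = 1
Since 1 divides 5, solutions exist.

Step 2: Apply extended Euclidean algorithm to find gcd.
We find integers such that 37*x0 + 42*y0 = 1

Step 3: Scale the particular solution.
Multiply by 5/1 = 5:
i = -85, j = -75

Step 4: Verify.
37*(-85) - 42*(-75) = 5 = 5 ✓

i = -85, j = -75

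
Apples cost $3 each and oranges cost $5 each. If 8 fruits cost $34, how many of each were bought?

Let a = apples, o = oranges.
a + o = 8
3a + 5o = 34
Substitute o = 8 - a:
3a + 5(8 - a) = 34
(3 - 5)a = 34 - 40
-2a = -6
a = 3, o = 8 - 3 = 5

Apples: 3, Oranges: 5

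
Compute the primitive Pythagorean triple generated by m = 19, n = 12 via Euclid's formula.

a = m² - n² = 19² - 12² = 361 - 144 = 217
b = 2mn = 2·19·12 = 456
c = m² + n² = 361 + 144 = 505
Verify: 217² + 456² = 47089 + 207936 = 255025 = 505² ✓

(217, 456, 505)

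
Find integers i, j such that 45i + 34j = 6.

Step 1: Check solvability.
gcd(45, 34) = 1
Since 1 divides 6, solutions exist.

Step 2: Apply extended Euclidean algorithm to find gcd.
We find integers such that 45*x0 + 34*y0 = 1

Step 3: Scale the particular solution.
Multiply by 6/1 = 6:
i = -18, j = 24

Step 4: Verify.
45*(-18) + 34*(24) = 6 = 6 ✓

i = -18, j = 24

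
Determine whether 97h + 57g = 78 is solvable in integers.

Step 1: Compute gcd(97, 57).
gcd(97, 57) = 1

Step 2: Check divisibility.
Does 1 divide 78? 78 = 1 x 78, so yes.

By the theorem on linear Diophantine equations, 97h + 57g = 78 has integer solutions if and only if gcd(97, 57) divides 78. Since 1 | 78, solutions exist.

Yes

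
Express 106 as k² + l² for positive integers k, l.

We need to find integers k, l > 0 such that k² + l² = 106.
Trying k = 5: l² = 106 - 5² = 106 - 25 = 81
l = 9
Check: 5² + 9² = 25 + 81 = 106 ✓

106 = 5² + 9²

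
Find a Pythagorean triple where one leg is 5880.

We need the other leg and hypotenuse such that 5880² + x² = c².
Take x = 287, c = 5887: 5880² + 287² = 34574400 + 82369 = 34656769 = 5887² ✓
Triple: (287, 5880, 5887)

(287, 5880, 5887)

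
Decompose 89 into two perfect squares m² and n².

We need to find integers m, n > 0 such that m² + n² = 89.
Trying m = 5: n² = 89 - 5² = 89 - 25 = 64
n = 8
Check: 5² + 8² = 25 + 64 = 89 ✓

89 = 5² + 8²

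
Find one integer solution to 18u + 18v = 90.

Step 1: Check solvability.
gcd(18, 18) = 18
Since 18 divides 90, solutions exist.

Step 2: Apply extended Euclidean algorithm to find gcd.
We find integers such that 18*x0 + 18*y0 = 18

Step 3: Scale the particular solution.
Multiply by 90/18 = 5:
u = 0, v = 5

Step 4: Verify.
18*(0) + 18*(5) = 90 = 90 ✓

u = 0, v = 5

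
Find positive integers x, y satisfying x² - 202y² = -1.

We need x² = 202y² - 1. Try successive y:
y = 1: x² = 202·1² - 1 = 201, not a perfect square
y = 2: x² = 202·2² - 1 = 807, not a perfect square
y = 3: x² = 202·3² - 1 = 1817, not a perfect square
...
y = 221: x² = 202·221² - 1 = 9865881 = 3141² ✓
Check: 3141² - 202·221² = 9865881 - 9865882 = -1 ✓

x = 3141, y = 221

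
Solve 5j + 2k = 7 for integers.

Step 1: Check solvability.
gcd(5, 2) = 1
Since 1 divides 7, solutions exist.

Step 2: Apply extended Euclidean algorithm to find gcd.
We find integers such that 5*x0 + 2*y0 = 1

Step 3: Scale the particular solution.
Multiply by 7/1 = 7:
j = 7, k = -14

Step 4: Verify.
5*(7) + 2*(-14) = 7 = 7 ✓

j = 7, k = -14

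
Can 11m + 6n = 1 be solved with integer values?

Step 1: Compute gcd(11, 6).
gcd(11, 6) = 1

Step 2: Check divisibility.
Does 1 divide 1? 1 = 1 x 1, so yes.

By the theorem on linear Diophantine equations, 11m + 6n = 1 has integer solutions if and only if gcd(11, 6) divides 1. Since 1 | 1, solutions exist.

Yes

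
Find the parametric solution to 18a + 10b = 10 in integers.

Step 1: Compute gcd(18, 10) = 2.
Since 2 divides 10, solutions exist.

Step 2: Find a particular solution using extended Euclidean algorithm.
We get a₀ = -5, b₀ = 10.
Check: 18*-5 + 10*10 = 10 = 10 ✓

Step 3: Write the general solution.
a = -5 + (10/2)t = -5 + 5t
b = 10 - (18/2)t = 10 - 9t
for any integer t.

a = -5 + 5t, b = 10 - 9t for integer t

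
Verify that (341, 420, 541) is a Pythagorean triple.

Compute a² + b² = 341² + 420² = 116281 + 176400 = 292681
Compute c² = 541² = 292681
Since 292681 = 292681, confirmed.

Yes, it is a Pythagorean triple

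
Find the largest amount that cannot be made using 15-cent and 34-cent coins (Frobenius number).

For two coprime denominations a and b, the Frobenius number (largest value not representable as a non-negative combination) is ab - a - b.
Here gcd(15, 34) = 1, so they are coprime.
F(15, 34) = 15·34 - 15 - 34 = 510 - 49 = 461

461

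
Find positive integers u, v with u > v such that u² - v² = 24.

Factor: u² - v² = (u+v)(u-v) = 24.
We need two factors of 24 with the same parity.
Use u+v = 12 and u-v = 2 (product 12·2 = 24).
Adding: 2u = 14, so u = 7.
Subtracting: 2v = 10, so v = 5.
Check: 7² - 5² = 49 - 25 = 24 ✓

u = 7, v = 5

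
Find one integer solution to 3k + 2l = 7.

Step 1: Check solvability.
gcd(3, 2) = 1
Since 1 divides 7, solutions exist.

Step 2: Apply extended Euclidean algorithm to find gcd.
We find integers such that 3*x0 + 2*y0 = 1

Step 3: Scale the particular solution.
Multiply by 7/1 = 7:
k = 7, l = -7

Step 4: Verify.
3*(7) + 2*(-7) = 7 = 7 ✓

k = 7, l = -7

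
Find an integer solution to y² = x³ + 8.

Try small integer x values and check whether x³ + 8 is a perfect square.
x = -2: x³ + 8 = -2³ + 8 = -8 + 8 = 0
Is 0 a perfect square? 0² = 0 ✓
So (x, y) = (-2, 0) is a solution.

x = -2, y = 0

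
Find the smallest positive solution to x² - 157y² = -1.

We need x² = 157y² - 1. Try successive y:
y = 1: x² = 157·1² - 1 = 156, not a perfect square
y = 2: x² = 157·2² - 1 = 627, not a perfect square
y = 3: x² = 157·3² - 1 = 1412, not a perfect square
...
y = 385645: x² = 157·385645² - 1 = 23349364365924 = 4832118² ✓
Check: 4832118² - 157·385645² = 23349364365924 - 23349364365925 = -1 ✓

x = 4832118, y = 385645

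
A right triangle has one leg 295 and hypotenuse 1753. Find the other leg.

b² = c² - a² = 3073009 - 87025 = 2985984
b = 1728

1728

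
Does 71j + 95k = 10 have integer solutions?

Step 1: Compute gcd(71, 95).
gcd(71, 95) = 1

Step 2: Check divisibility.
Does 1 divide 10? 10 = 1 x 10, so yes.

By the theorem on linear Diophantine equations, 71j + 95k = 10 has integer solutions if and only if gcd(71, 95) divides 10. Since 1 | 10, solutions exist.

Yes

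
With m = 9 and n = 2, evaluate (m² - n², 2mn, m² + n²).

a = m² - n² = 81 - 4 = 77
b = 2mn = 2·9·2 = 36
c = m² + n² = 81 + 4 = 85
Verify: 77² + 36² = 5929 + 1296 = 7225 = 85² ✓

(77, 36, 85)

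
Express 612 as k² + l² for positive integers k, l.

We need to find integers k, l > 0 such that k² + l² = 612.
Trying k = 6: l² = 612 - 6² = 612 - 36 = 576
l = 24
Check: 6² + 24² = 36 + 576 = 612 ✓

612 = 6² + 24²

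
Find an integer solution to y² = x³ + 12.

Try small integer x values and check whether x³ + 12 is a perfect square.
x = 13: x³ + 12 = 13³ + 12 = 2197 + 12 = 2209
Is 2209 a perfect square? 47² = 2209 ✓
So (x, y) = (13, 47) is a solution.

x = 13, y = 47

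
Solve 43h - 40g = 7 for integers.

Step 1: Check solvability.
gcd(43, 40) = 1
Since 1 divides 7, solutions exist.

Step 2: Apply extended Euclidean algorithm to find gcd.
We find integers such that 43*x0 + 40*y0 = 1

Step 3: Scale the particular solution.
Multiply by 7/1 = 7:
h = -91, g = -98

Step 4: Verify.
43*(-91) - 40*(-98) = 7 = 7 ✓

h = -91, g = -98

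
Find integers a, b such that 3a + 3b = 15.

Step 1: Check solvability.
gcd(3, 3) = 3
Since 3 divides 15, solutions exist.

Step 2: Apply extended Euclidean algorithm to find gcd.
We find integers such that 3*x0 + 3*y0 = 3

Step 3: Scale the particular solution.
Multiply by 15/3 = 5:
a = 0, b = 5

Step 4: Verify.
3*(0) + 3*(5) = 15 = 15 ✓

a = 0, b = 5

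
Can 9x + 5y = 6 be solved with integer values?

Step 1: Compute gcd(9, 5).
gcd(9, 5) = 1

Step 2: Check divisibility.
Does 1 divide 6? 6 = 1 x 6, so yes.

By the theorem on linear Diophantine equations, 9x + 5y = 6 has integer solutions if and only if gcd(9, 5) divides 6. Since 1 | 6, solutions exist.

Yes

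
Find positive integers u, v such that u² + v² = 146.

Search for u with 146 - u² a perfect square.
u = 5: 146 - 5² = 146 - 25 = 121 = 11² ✓
So u = 5, v = 11.

u = 5, v = 11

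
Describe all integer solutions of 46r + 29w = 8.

Step 1: Compute gcd(46, 29) = 1.
Since 1 divides 8, solutions exist.

Step 2: Find a particular solution using extended Euclidean algorithm.
We get r₀ = 96, w₀ = -152.
Check: 46*96 + 29*-152 = 8 = 8 ✓

Step 3: Write the general solution.
r = 96 + (29/1)t = 96 + 29t
w = -152 - (46/1)t = -152 - 46t
for any integer t.

r = 96 + 29t, w = -152 - 46t for integer t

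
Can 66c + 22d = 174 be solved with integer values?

Step 1: Compute gcd(66, 22).
gcd(66, 22) = 22

Step 2: Check divisibility.
Does 22 divide 174? 174 = 22 x 7 + 20, so no.

By the theorem on linear Diophantine equations, 66c + 22d = 174 has integer solutions if and only if gcd(66, 22) divides 174. Since 22 does not divide 174, no solutions exist.

No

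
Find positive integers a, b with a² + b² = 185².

We need a² + b² = 185² = 34225.
Trying: 57² + 176² = 3249 + 30976 = 34225 ✓

(57, 176, 185)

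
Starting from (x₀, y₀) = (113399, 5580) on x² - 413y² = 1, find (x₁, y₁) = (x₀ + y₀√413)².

Solutions to x² - Dy² = 1 are generated by powers of (x₀ + y₀√D).
The next solution satisfies x₁ + y₁√413 = (x₀ + y₀√413)², giving:
x₁ = x₀² + 413y₀² = 113399² + 413·5580² = 12859333201 + 12859333200 = 25718666401
y₁ = 2x₀y₀ = 2·113399·5580 = 1265532840

Verify: 25718666401² - 413·1265532840² = 661449801445926292801 - 661449801445926292800 = 1 ✓

x = 25718666401, y = 1265532840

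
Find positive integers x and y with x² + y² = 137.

We need to find integers x, y > 0 such that x² + y² = 137.
Trying x = 4: y² = 137 - 4² = 137 - 16 = 121
y = 11
Check: 4² + 11² = 16 + 121 = 137 ✓

137 = 4² + 11²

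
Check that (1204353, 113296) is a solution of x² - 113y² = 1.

Compute x² = 1204353² = 1450466148609
Compute 113y² = 113·113296² = 113·12835983616 = 1450466148608
x² - 113y² = 1450466148609 - 1450466148608 = 1
Since this equals 1, (1204353, 113296) is a solution.

Yes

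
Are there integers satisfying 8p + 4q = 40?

Step 1: Compute gcd(8, 4).
gcd(8, 4) = 4

Step 2: Check divisibility.
Does 4 divide 40? 40 = 4 x 10, so yes.

By the theorem on linear Diophantine equations, 8p + 4q = 40 has integer solutions if and only if gcd(8, 4) divides 40. Since 4 | 40, solutions exist.

Yes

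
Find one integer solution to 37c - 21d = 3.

Step 1: Check solvability.
gcd(37, 21) = 1
Since 1 divides 3, solutions exist.

Step 2: Apply extended Euclidean algorithm to find gcd.
We find integers such that 37*x0 + 21*y0 = 1

Step 3: Scale the particular solution.
Multiply by 3/1 = 3:
c = 12, d = 21

Step 4: Verify.
37*(12) - 21*(21) = 3 = 3 ✓

c = 12, d = 21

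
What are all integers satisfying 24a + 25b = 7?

Step 1: Compute gcd(24, 25) = 1.
Since 1 divides 7, solutions exist.

Step 2: Find a particular solution using extended Euclidean algorithm.
We get a₀ = -7, b₀ = 7.
Check: 24*-7 + 25*7 = 7 = 7 ✓

Step 3: Write the general solution.
a = -7 + (25/1)t = -7 + 25t
b = 7 - (24/1)t = 7 - 24t
for any integer t.

a = -7 + 25t, b = 7 - 24t for integer t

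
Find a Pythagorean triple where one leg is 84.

We need the other leg and hypotenuse such that 84² + x² = c².
Take x = 880, c = 884: 84² + 880² = 7056 + 774400 = 781456 = 884² ✓
Triple: (84, 880, 884)

(84, 880, 884)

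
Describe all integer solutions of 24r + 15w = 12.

Step 1: Compute gcd(24, 15) = 3.
Since 3 divides 12, solutions exist.

Step 2: Find a particular solution using extended Euclidean algorithm.
We get r₀ = 8, w₀ = -12.
Check: 24*8 + 15*-12 = 12 = 12 ✓

Step 3: Write the general solution.
r = 8 + (15/3)t = 8 + 5t
w = -12 - (24/3)t = -12 - 8t
for any integer t.

r = 8 + 5t, w = -12 - 8t for integer t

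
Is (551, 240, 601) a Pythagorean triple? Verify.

Compute a² + b² = 551² + 240² = 303601 + 57600 = 361201
Compute c² = 601² = 361201
Since 361201 = 361201, confirmed.

Yes, it is a Pythagorean triple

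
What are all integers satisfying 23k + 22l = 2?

Step 1: Compute gcd(23, 22) = 1.
Since 1 divides 2, solutions exist.

Step 2: Find a particular solution using extended Euclidean algorithm.
We get k₀ = 2, l₀ = -2.
Check: 23*2 + 22*-2 = 2 = 2 ✓

Step 3: Write the general solution.
k = 2 + (22/1)t = 2 + 22t
l = -2 - (23/1)t = -2 - 23t
for any integer t.

k = 2 + 22t, l = -2 - 23t for integer t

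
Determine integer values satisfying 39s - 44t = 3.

Step 1: Check solvability.
gcd(39, 44) = 1
Since 1 divides 3, solutions exist.

Step 2: Apply extended Euclidean algorithm to find gcd.
We find integers such that 39*x0 + 44*y0 = 1

Step 3: Scale the particular solution.
Multiply by 3/1 = 3:
s = -27, t = -24

Step 4: Verify.
39*(-27) - 44*(-24) = 3 = 3 ✓

s = -27, t = -24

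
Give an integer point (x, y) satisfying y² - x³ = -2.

Try small integer x values and check whether x³ - 2 is a perfect square.
x = 3: x³ - 2 = 3³ - 2 = 27 - 2 = 25
Is 25 a perfect square? 5² = 25 ✓
So (x, y) = (3, -5) is a solution.

x = 3, y = -5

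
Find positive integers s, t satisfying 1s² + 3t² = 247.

Try small values of s and check whether (247 - 1s²)/3 is a perfect square.
s = 2: 1·2² = 4, so 3t² = 247 - 4 = 243, giving t² = 81, t = 9.
Check: 1·2² + 3·9² = 4 + 243 = 247 ✓

s = 2, t = 9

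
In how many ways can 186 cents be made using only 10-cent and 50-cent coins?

We need non-negative integers (x, y) with 10x + 50y = 186.
For each x from 0 to 18, check if (186 - 10x) is a non-negative multiple of 50.
Solutions (x, y): none
Count: 0

0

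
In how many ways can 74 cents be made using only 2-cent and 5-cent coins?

We need non-negative integers (x, y) with 2x + 5y = 74.
For each x from 0 to 37, check if (74 - 2x) is a non-negative multiple of 5.
Solutions (x, y): (2,14), (7,12), (12,10), (17,8), ...
Count: 8

8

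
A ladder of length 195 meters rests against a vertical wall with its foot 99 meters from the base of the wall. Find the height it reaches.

The ladder, wall, and ground form a right triangle with hypotenuse 195 and one leg 99.
By the Pythagorean theorem: h² = 195² - 99² = 38025 - 9801 = 28224
h = √28224 = 168 meters

168 meters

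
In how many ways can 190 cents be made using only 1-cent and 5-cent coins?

We need non-negative integers (x, y) with 1x + 5y = 190.
For each x from 0 to 190, check if (190 - 1x) is a non-negative multiple of 5.
Solutions (x, y): (0,38), (5,37), (10,36), (15,35), ...
Count: 39

39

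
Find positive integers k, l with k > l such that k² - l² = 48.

Factor: k² - l² = (k+l)(k-l) = 48.
We need two factors of 48 with the same parity.
Use k+l = 24 and k-l = 2 (product 24·2 = 48).
Adding: 2k = 26, so k = 13.
Subtracting: 2l = 22, so l = 11.
Check: 13² - 11² = 169 - 121 = 48 ✓

k = 13, l = 11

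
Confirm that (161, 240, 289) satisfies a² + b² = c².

Compute a² + b² = 161² + 240² = 25921 + 57600 = 83521
Compute c² = 289² = 83521
Since 83521 = 83521, confirmed.

Yes, it is a Pythagorean triple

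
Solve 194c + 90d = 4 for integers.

Step 1: Check solvability.
gcd(194, 90) = 2
Since 2 divides 4, solutions exist.

Step 2: Apply extended Euclidean algorithm to find gcd.
We find integers such that 194*x0 + 90*y0 = 2

Step 3: Scale the particular solution.
Multiply by 4/2 = 2:
c = 26, d = -56

Step 4: Verify.
194*(26) + 90*(-56) = 4 = 4 ✓

c = 26, d = -56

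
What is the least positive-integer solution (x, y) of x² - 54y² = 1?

We seek the smallest positive integers (x, y) with x² - 54y² = 1, i.e., x² = 54y² + 1.
Try successive y values:
y = 1: x² = 54·1² + 1 = 55, not a perfect square
y = 2: x² = 54·2² + 1 = 217, not a perfect square
y = 3: x² = 54·3² + 1 = 487, not a perfect square
... continuing the search (or via continued fractions) ...
y = 66: x² = 54·66² + 1 = 235225, x = 485 ✓

Verify: 485² - 54·66² = 235225 - 235224 = 1 ✓

x = 485, y = 66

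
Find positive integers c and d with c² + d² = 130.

We need to find integers c, d > 0 such that c² + d² = 130.
Trying c = 3: d² = 130 - 3² = 130 - 9 = 121
d = 11
Check: 3² + 11² = 9 + 121 = 130 ✓

130 = 3² + 11²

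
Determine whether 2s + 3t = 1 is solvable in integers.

Step 1: Compute gcd(2, 3).
gcd(2, 3) = 1

Step 2: Check divisibility.
Does 1 divide 1? 1 = 1 x 1, so yes.

By the theorem on linear Diophantine equations, 2s + 3t = 1 has integer solutions if and only if gcd(2, 3) divides 1. Since 1 | 1, solutions exist.

Yes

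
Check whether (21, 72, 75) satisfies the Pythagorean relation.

Compute a² + b²:
21² + 72² = 441 + 5184 = 5625
Compute c²:
75² = 5625
Since 5625 = 5625, it is a Pythagorean triple.

Yes, it is a Pythagorean triple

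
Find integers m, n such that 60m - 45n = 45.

Step 1: Check solvability.
gcd(60, 45) = 15
Since 15 divides 45, solutions exist.

Step 2: Apply extended Euclidean algorithm to find gcd.
We find integers such that 60*x0 + 45*y0 = 15

Step 3: Scale the particular solution.
Multiply by 45/15 = 3:
m = 3, n = 3

Step 4: Verify.
60*(3) - 45*(3) = 45 = 45 ✓

m = 3, n = 3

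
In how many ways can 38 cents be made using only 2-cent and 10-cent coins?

We need non-negative integers (x, y) with 2x + 10y = 38.
For each x from 0 to 19, check if (38 - 2x) is a non-negative multiple of 10.
Solutions (x, y): (4,3), (9,2), (14,1), (19,0)
Count: 4

4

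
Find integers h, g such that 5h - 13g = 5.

Step 1: Check solvability.
gcd(5, 13) = 1
Since 1 divides 5, solutions exist.

Step 2: Apply extended Euclidean algorithm to find gcd.
We find integers such that 5*x0 + 13*y0 = 1

Step 3: Scale the particular solution.
Multiply by 5/1 = 5:
h = -25, g = -10

Step 4: Verify.
5*(-25) - 13*(-10) = 5 = 5 ✓

h = -25, g = -10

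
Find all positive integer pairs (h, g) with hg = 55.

The positive divisors of 55 are: 1, 5, 11, 55.
Each divisor d gives the pair (d, 55/d):
(1, 55), (5, 11), (11, 5), (55, 1)

(1, 55), (5, 11), (11, 5), (55, 1)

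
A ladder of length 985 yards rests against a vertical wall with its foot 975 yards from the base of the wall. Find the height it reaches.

The ladder, wall, and ground form a right triangle with hypotenuse 985 and one leg 975.
By the Pythagorean theorem: h² = 985² - 975² = 970225 - 950625 = 19600
h = √19600 = 140 yards

140 yards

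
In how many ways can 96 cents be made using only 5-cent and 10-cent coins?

We need non-negative integers (x, y) with 5x + 10y = 96.
For each x from 0 to 19, check if (96 - 5x) is a non-negative multiple of 10.
Solutions (x, y): none
Count: 0

0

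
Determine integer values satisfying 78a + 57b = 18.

Step 1: Check solvability.
gcd(78, 57) = 3
Since 3 divides 18, solutions exist.

Step 2: Apply extended Euclidean algorithm to find gcd.
We find integers such that 78*x0 + 57*y0 = 3

Step 3: Scale the particular solution.
Multiply by 18/3 = 6:
a = -48, b = 66

Step 4: Verify.
78*(-48) + 57*(66) = 18 = 18 ✓

a = -48, b = 66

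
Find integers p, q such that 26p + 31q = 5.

Step 1: Check solvability.
gcd(26, 31) = 1
Since 1 divides 5, solutions exist.

Step 2: Apply extended Euclidean algorithm to find gcd.
We find integers such that 26*x0 + 31*y0 = 1

Step 3: Scale the particular solution.
Multiply by 5/1 = 5:
p = 30, q = -25

Step 4: Verify.
26*(30) + 31*(-25) = 5 = 5 ✓

p = 30, q = -25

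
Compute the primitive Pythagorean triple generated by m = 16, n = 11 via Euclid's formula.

a = m² - n² = 16² - 11² = 256 - 121 = 135
b = 2mn = 2·16·11 = 352
c = m² + n² = 256 + 121 = 377
Verify: 135² + 352² = 18225 + 123904 = 142129 = 377² ✓

(135, 352, 377)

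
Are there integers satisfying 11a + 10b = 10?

Step 1: Compute gcd(11, 10).
gcd(11, 10) = 1

Step 2: Check divisibility.
Does 1 divide 10? 10 = 1 x 10, so yes.

By the theorem on linear Diophantine equations, 11a + 10b = 10 has integer solutions if and only if gcd(11, 10) divides 10. Since 1 | 10, solutions exist.

Yes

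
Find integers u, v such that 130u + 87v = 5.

Step 1: Check solvability.
gcd(130, 87) = 1
Since 1 divides 5, solutions exist.

Step 2: Apply extended Euclidean algorithm to find gcd.
We find integers such that 130*x0 + 87*y0 = 1

Step 3: Scale the particular solution.
Multiply by 5/1 = 5:
u = -10, v = 15

Step 4: Verify.
130*(-10) + 87*(15) = 5 = 5 ✓

u = -10, v = 15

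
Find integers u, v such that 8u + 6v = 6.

Step 1: Check solvability.
gcd(8, 6) = 2
Since 2 divides 6, solutions exist.

Step 2: Apply extended Euclidean algorithm to find gcd.
We find integers such that 8*x0 + 6*y0 = 2

Step 3: Scale the particular solution.
Multiply by 6/2 = 3:
u = 3, v = -3

Step 4: Verify.
8*(3) + 6*(-3) = 6 = 6 ✓

u = 3, v = -3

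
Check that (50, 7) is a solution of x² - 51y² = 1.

Compute x² = 50² = 2500
Compute 51y² = 51·7² = 51·49 = 2499
x² - 51y² = 2500 - 2499 = 1
Since this equals 1, (50, 7) is a solution.

Yes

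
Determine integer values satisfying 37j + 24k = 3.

Step 1: Check solvability.
gcd(37, 24) = 1
Since 1 divides 3, solutions exist.

Step 2: Apply extended Euclidean algorithm to find gcd.
We find integers such that 37*x0 + 24*y0 = 1

Step 3: Scale the particular solution.
Multiply by 3/1 = 3:
j = -33, k = 51

Step 4: Verify.
37*(-33) + 24*(51) = 3 = 3 ✓

j = -33, k = 51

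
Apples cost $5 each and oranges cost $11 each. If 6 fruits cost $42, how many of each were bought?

Let a = apples, o = oranges.
a + o = 6
5a + 11o = 42
Substitute o = 6 - a:
5a + 11(6 - a) = 42
(5 - 11)a = 42 - 66
-6a = -24
a = 4, o = 6 - 4 = 2

Apples: 4, Oranges: 2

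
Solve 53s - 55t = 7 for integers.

Step 1: Check solvability.
gcd(53, 55) = 1
Since 1 divides 7, solutions exist.

Step 2: Apply extended Euclidean algorithm to find gcd.
We find integers such that 53*x0 + 55*y0 = 1

Step 3: Scale the particular solution.
Multiply by 7/1 = 7:
s = 189, t = 182

Step 4: Verify.
53*(189) - 55*(182) = 7 = 7 ✓

s = 189, t = 182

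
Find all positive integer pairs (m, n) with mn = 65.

The positive divisors of 65 are: 1, 5, 13, 65.
Each divisor d gives the pair (d, 65/d):
(1, 65), (5, 13), (13, 5), (65, 1)

(1, 65), (5, 13), (13, 5), (65, 1)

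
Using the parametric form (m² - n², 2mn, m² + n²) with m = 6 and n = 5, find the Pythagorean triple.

a = m² - n² = 36 - 25 = 11
b = 2mn = 2·6·5 = 60
c = m² + n² = 36 + 25 = 61
Verify: 11² + 60² = 121 + 3600 = 3721 = 61² ✓

(11, 60, 61)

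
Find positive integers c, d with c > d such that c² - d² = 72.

Factor: c² - d² = (c+d)(c-d) = 72.
We need two factors of 72 with the same parity.
Use c+d = 36 and c-d = 2 (product 36·2 = 72).
Adding: 2c = 38, so c = 19.
Subtracting: 2d = 34, so d = 17.
Check: 19² - 17² = 361 - 289 = 72 ✓

c = 19, d = 17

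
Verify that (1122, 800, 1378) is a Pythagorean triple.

Compute a² + b² = 1122² + 800² = 1258884 + 640000 = 1898884
Compute c² = 1378² = 1898884
Since 1898884 = 1898884, confirmed.

Yes, it is a Pythagorean triple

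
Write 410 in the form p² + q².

We need to find integers p, q > 0 such that p² + q² = 410.
Trying p = 7: q² = 410 - 7² = 410 - 49 = 361
q = 19
Check: 7² + 19² = 49 + 361 = 410 ✓

410 = 7² + 19²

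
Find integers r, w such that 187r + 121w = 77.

Step 1: Check solvability.
gcd(187, 121) = 11
Since 11 divides 77, solutions exist.

Step 2: Apply extended Euclidean algorithm to find gcd.
We find integers such that 187*x0 + 121*y0 = 11

Step 3: Scale the particular solution.
Multiply by 77/11 = 7:
r = 14, w = -21

Step 4: Verify.
187*(14) + 121*(-21) = 77 = 77 ✓

r = 14, w = -21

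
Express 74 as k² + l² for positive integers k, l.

We need to find integers k, l > 0 such that k² + l² = 74.
Trying k = 5: l² = 74 - 5² = 74 - 25 = 49
l = 7
Check: 5² + 7² = 25 + 49 = 74 ✓

74 = 5² + 7²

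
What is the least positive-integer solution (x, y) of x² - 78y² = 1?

We seek the smallest positive integers (x, y) with x² - 78y² = 1, i.e., x² = 78y² + 1.
Try successive y values:
y = 1: x² = 78·1² + 1 = 79, not a perfect square
y = 2: x² = 78·2² + 1 = 313, not a perfect square
y = 3: x² = 78·3² + 1 = 703, not a perfect square
... continuing the search (or via continued fractions) ...
y = 6: x² = 78·6² + 1 = 2809, x = 53 ✓

Verify: 53² - 78·6² = 2809 - 2808 = 1 ✓

x = 53, y = 6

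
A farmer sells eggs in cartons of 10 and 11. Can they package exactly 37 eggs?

We need non-negative a, b with 10a + 11b = 37.
gcd(10, 11) = 1 divides 37, but no a in [0, 3] gives non-negative b.

No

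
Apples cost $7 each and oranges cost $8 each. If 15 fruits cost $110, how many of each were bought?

Let a = apples, o = oranges.
a + o = 15
7a + 8o = 110
Substitute o = 15 - a:
7a + 8(15 - a) = 110
(7 - 8)a = 110 - 120
-1a = -10
a = 10, o = 15 - 10 = 5

Apples: 10, Oranges: 5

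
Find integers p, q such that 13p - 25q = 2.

Step 1: Check solvability.
gcd(13, 25) = 1
Since 1 divides 2, solutions exist.

Step 2: Apply extended Euclidean algorithm to find gcd.
We find integers such that 13*x0 + 25*y0 = 1

Step 3: Scale the particular solution.
Multiply by 2/1 = 2:
p = 4, q = 2

Step 4: Verify.
13*(4) - 25*(2) = 2 = 2 ✓

p = 4, q = 2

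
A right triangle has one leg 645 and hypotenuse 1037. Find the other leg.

b² = c² - a² = 1075369 - 416025 = 659344
b = 812

812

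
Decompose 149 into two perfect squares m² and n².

We need to find integers m, n > 0 such that m² + n² = 149.
Trying m = 7: n² = 149 - 7² = 149 - 49 = 100
n = 10
Check: 7² + 10² = 49 + 100 = 149 ✓

149 = 7² + 10²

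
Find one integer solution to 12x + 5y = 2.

Step 1: Check solvability.
gcd(12, 5) = 1
Since 1 divides 2, solutions exist.

Step 2: Apply extended Euclidean algorithm to find gcd.
We find integers such that 12*x0 + 5*y0 = 1

Step 3: Scale the particular solution.
Multiply by 2/1 = 2:
x = -4, y = 10

Step 4: Verify.
12*(-4) + 5*(10) = 2 = 2 ✓

x = -4, y = 10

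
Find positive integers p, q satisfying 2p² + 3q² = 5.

Try small values of p and check whether (5 - 2p²)/3 is a perfect square.
p = 1: 2·1² = 2, so 3q² = 5 - 2 = 3, giving q² = 1, q = 1.
Check: 2·1² + 3·1² = 2 + 3 = 5 ✓

p = 1, q = 1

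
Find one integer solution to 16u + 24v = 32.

Step 1: Check solvability.
gcd(16, 24) = 8
Since 8 divides 32, solutions exist.

Step 2: Apply extended Euclidean algorithm to find gcd.
We find integers such that 16*x0 + 24*y0 = 8

Step 3: Scale the particular solution.
Multiply by 32/8 = 4:
u = -4, v = 4

Step 4: Verify.
16*(-4) + 24*(4) = 32 = 32 ✓

u = -4, v = 4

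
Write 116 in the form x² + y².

We need to find integers x, y > 0 such that x² + y² = 116.
Trying x = 4: y² = 116 - 4² = 116 - 16 = 100
y = 10
Check: 4² + 10² = 16 + 100 = 116 ✓

116 = 4² + 10²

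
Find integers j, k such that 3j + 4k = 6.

Step 1: Check solvability.
gcd(3, 4) = 1
Since 1 divides 6, solutions exist.

Step 2: Apply extended Euclidean algorithm to find gcd.
We find integers such that 3*x0 + 4*y0 = 1

Step 3: Scale the particular solution.
Multiply by 6/1 = 6:
j = -6, k = 6

Step 4: Verify.
3*(-6) + 4*(6) = 6 = 6 ✓

j = -6, k = 6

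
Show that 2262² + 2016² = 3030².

Compute a² + b² = 2262² + 2016² = 5116644 + 4064256 = 9180900
Compute c² = 3030² = 9180900
Since 9180900 = 9180900, confirmed.

Yes, it is a Pythagorean triple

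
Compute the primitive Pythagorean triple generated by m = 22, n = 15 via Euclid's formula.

a = m² - n² = 484 - 225 = 259
b = 2mn = 2·22·15 = 660
c = m² + n² = 484 + 225 = 709
Verify: 259² + 660² = 67081 + 435600 = 502681 = 709² ✓

(259, 660, 709)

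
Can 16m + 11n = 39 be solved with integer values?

Step 1: Compute gcd(16, 11).
gcd(16, 11) = 1

Step 2: Check divisibility.
Does 1 divide 39? 39 = 1 x 39, so yes.

By the theorem on linear Diophantine equations, 16m + 11n = 39 has integer solutions if and only if gcd(16, 11) divides 39. Since 1 | 39, solutions exist.

Yes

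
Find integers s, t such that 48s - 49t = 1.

Step 1: Check solvability.
gcd(48, 49) = 1
Since 1 divides 1, solutions exist.

Step 2: Apply extended Euclidean algorithm to find gcd.
We find integers such that 48*x0 + 49*y0 = 1

Step 3: Scale the particular solution.
Multiply by 1/1 = 1:
s = -1, t = -1

Step 4: Verify.
48*(-1) - 49*(-1) = 1 = 1 ✓

s = -1, t = -1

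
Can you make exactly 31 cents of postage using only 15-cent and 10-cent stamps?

We need non-negative x, y with 15x + 10y = 31.
gcd(15, 10) = 5, and 5 does not divide 31.
No integer solutions exist, so certainly no non-negative ones.

No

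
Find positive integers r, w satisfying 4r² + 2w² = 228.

Try small values of r and check whether (228 - 4r²)/2 is a perfect square.
r = 5: 4·5² = 100, so 2w² = 228 - 100 = 128, giving w² = 64, w = 8.
Check: 4·5² + 2·8² = 100 + 128 = 228 ✓

r = 5, w = 8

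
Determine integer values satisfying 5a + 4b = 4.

Step 1: Check solvability.
gcd(5, 4) = 1
Since 1 divides 4, solutions exist.

Step 2: Apply extended Euclidean algorithm to find gcd.
We find integers such that 5*x0 + 4*y0 = 1

Step 3: Scale the particular solution.
Multiply by 4/1 = 4:
a = 4, b = -4

Step 4: Verify.
5*(4) + 4*(-4) = 4 = 4 ✓

a = 4, b = -4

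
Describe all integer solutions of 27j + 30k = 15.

Step 1: Compute gcd(27, 30) = 3.
Since 3 divides 15, solutions exist.

Step 2: Find a particular solution using extended Euclidean algorithm.
We get j₀ = -5, k₀ = 5.
Check: 27*-5 + 30*5 = 15 = 15 ✓

Step 3: Write the general solution.
j = -5 + (30/3)t = -5 + 10t
k = 5 - (27/3)t = 5 - 9t
for any integer t.

j = -5 + 10t, k = 5 - 9t for integer t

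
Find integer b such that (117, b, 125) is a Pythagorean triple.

b² = c² - a² = 125² - 117² = 15625 - 13689 = 1936
b = sqrt(1936) = 44

44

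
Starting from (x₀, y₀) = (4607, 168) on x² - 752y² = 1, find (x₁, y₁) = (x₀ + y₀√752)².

Solutions to x² - Dy² = 1 are generated by powers of (x₀ + y₀√D).
The next solution satisfies x₁ + y₁√752 = (x₀ + y₀√752)², giving:
x₁ = x₀² + 752y₀² = 4607² + 752·168² = 21224449 + 21224448 = 42448897
y₁ = 2x₀y₀ = 2·4607·168 = 1547952

Verify: 42448897² - 752·1547952² = 1801908856516609 - 1801908856516608 = 1 ✓

x = 42448897, y = 1547952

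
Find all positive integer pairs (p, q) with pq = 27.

The positive divisors of 27 are: 1, 3, 9, 27.
Each divisor d gives the pair (d, 27/d):
(1, 27), (3, 9), (9, 3), (27, 1)

(1, 27), (3, 9), (9, 3), (27, 1)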